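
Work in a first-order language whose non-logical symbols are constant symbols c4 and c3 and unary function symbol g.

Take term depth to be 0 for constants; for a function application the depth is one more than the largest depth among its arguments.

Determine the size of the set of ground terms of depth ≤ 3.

If N_k denotes the number of depth-≤k ground terms, the 2 constants give N_0 = 2, and each function symbol of arity r contributes N_{k-1}^r new terms at level k: N_k = 2 + N_{k-1}.
N_0 = 2
N_1 = 2 + 2 = 4
N_2 = 2 + 4 = 6
N_3 = 2 + 6 = 8
Explicitly: c4, c3, g(c4), g(c3), g(g(c4)), g(g(c3)), g(g(g(c4))), g(g(g(c3))).

8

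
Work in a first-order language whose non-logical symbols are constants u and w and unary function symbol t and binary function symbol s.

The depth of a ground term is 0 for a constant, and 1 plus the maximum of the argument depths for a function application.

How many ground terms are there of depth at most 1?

8

Let N_k count ground terms of depth at most k. Each non-constant term of depth ≤ k is some function symbol applied to depth-≤(k−1) arguments, giving N_k = 2 + N_{k-1} + N_{k-1}^2.
N_0 = 2
N_1 = 2 + 2 + 2^2 = 8
Explicitly: u, w, t(u), t(w), s(u, u), s(u, w), s(w, u), s(w, w).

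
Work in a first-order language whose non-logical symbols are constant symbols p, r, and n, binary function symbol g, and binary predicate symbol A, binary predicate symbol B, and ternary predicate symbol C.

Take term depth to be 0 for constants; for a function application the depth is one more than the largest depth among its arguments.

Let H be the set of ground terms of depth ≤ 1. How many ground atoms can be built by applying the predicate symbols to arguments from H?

First count ground terms of depth ≤ 1.
Let N_k count ground terms of depth at most k. Each non-constant term of depth ≤ k is some function symbol applied to depth-≤(k−1) arguments, giving N_k = 3 + N_{k-1}^2.
N_0 = 3
N_1 = 3 + 3^2 = 12
Explicitly: p, r, n, g(p, p), g(p, r), g(p, n), g(r, p), g(r, r), g(r, n), g(n, p), g(n, r), g(n, n).
So |H| = 12.
Ground atoms are formed by filling each argument slot of a predicate with a term from H, so an r-ary predicate gives |H|^r atoms:
  A: 12^2 = 144;  B: 12^2 = 144;  C: 12^3 = 1728
Total ground atoms: 144 + 144 + 1728 = 2016.

2016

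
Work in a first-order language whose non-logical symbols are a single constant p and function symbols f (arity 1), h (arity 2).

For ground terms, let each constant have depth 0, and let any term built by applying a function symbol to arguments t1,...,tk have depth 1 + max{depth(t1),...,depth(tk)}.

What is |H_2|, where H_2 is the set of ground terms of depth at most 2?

13

Write N_k for the number of ground terms of depth ≤ k. A term of depth ≤ k is either a constant or a function symbol applied to arguments of depth ≤ k−1, so N_k = 1 + N_{k-1} + N_{k-1}^2.
N_0 = 1
N_1 = 1 + 1 + 1^2 = 3
N_2 = 1 + 3 + 3^2 = 13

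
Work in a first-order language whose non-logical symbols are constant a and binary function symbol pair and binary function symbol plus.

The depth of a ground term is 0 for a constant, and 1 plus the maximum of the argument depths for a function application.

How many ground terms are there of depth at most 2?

Write N_k for the number of ground terms of depth ≤ k. A term of depth ≤ k is either a constant or a function symbol applied to arguments of depth ≤ k−1, so N_k = 1 + N_{k-1}^2 + N_{k-1}^2.
N_0 = 1
N_1 = 1 + 1^2 + 1^2 = 3
N_2 = 1 + 3^2 + 3^2 = 19

19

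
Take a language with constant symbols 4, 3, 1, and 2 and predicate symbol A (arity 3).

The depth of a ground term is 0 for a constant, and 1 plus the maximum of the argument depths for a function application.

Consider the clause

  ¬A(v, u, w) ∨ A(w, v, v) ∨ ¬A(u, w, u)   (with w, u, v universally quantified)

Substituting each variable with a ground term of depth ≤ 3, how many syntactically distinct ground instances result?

Ground terms of depth ≤ 3:
  With no function symbols every ground term is a constant, so there are exactly 4 ground terms at every depth bound.
  N_0 = 4
  N_1 = 4
  N_2 = 4
  N_3 = 4
So there are 4 ground terms available for substitution.
The body mentions every one of the 3 quantified variables; since ground terms form a free algebra, no two substitutions collapse to the same formula.
Number of ground instances = 4^3 = 64.

64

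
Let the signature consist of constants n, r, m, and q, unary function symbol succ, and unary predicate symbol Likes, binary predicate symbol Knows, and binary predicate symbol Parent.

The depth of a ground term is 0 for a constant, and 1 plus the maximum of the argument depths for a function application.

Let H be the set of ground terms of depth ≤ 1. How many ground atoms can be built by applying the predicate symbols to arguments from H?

136

First count ground terms of depth ≤ 1.
If N_k denotes the number of depth-≤k ground terms, the 4 constants give N_0 = 4, and each function symbol of arity r contributes N_{k-1}^r new terms at level k: N_k = 4 + N_{k-1}.
N_0 = 4
N_1 = 4 + 4 = 8
Explicitly: n, r, m, q, succ(n), succ(r), succ(m), succ(q).
So |H| = 8.
Ground atoms are formed by filling each argument slot of a predicate with a term from H, so an r-ary predicate gives |H|^r atoms:
  Likes: 8;  Knows: 8^2 = 64;  Parent: 8^2 = 64
Total ground atoms: 8 + 64 + 64 = 136.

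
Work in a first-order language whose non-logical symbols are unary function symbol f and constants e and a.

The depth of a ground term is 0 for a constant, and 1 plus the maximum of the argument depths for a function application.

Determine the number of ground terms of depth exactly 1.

2

Let N_k = |{terms of depth ≤ k}|. Then N_0 = 2 and N_k = 2 + N_{k-1} for k ≥ 1 (one summand per function symbol, arity giving the exponent).
N_0 = 2
N_1 = 2 + 2 = 4
Terms of depth exactly 1: N_1 − N_0 = 4 − 2 = 2.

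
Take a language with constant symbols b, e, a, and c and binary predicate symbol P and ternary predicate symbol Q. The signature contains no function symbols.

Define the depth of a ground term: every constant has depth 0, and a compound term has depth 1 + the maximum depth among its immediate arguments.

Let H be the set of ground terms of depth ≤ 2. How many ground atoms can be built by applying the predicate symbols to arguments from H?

First count ground terms of depth ≤ 2.
With no function symbols every ground term is a constant, so there are exactly 4 ground terms at every depth bound.
N_0 = 4
N_1 = 4
N_2 = 4
Explicitly: b, e, a, c.
So |H| = 4.
Each predicate of arity r yields |H|^r ground atoms (one per choice of an r-tuple from H):
  P: 4^2 = 16;  Q: 4^3 = 64
Total ground atoms: 16 + 64 = 80.

80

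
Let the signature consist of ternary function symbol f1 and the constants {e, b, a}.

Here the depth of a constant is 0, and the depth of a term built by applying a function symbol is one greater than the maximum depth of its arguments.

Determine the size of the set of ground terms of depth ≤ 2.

If N_k denotes the number of depth-≤k ground terms, the 3 constants give N_0 = 3, and each function symbol of arity r contributes N_{k-1}^r new terms at level k: N_k = 3 + N_{k-1}^3.
N_0 = 3
N_1 = 3 + 3^3 = 30
N_2 = 3 + 30^3 = 27003

27003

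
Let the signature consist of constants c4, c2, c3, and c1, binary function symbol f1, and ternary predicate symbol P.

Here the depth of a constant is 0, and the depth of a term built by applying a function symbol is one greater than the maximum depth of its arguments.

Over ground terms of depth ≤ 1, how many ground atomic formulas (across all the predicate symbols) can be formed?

8000

First count ground terms of depth ≤ 1.
Let N_k = |{terms of depth ≤ k}|. Then N_0 = 4 and N_k = 4 + N_{k-1}^2 for k ≥ 1 (one summand per function symbol, arity giving the exponent).
N_0 = 4
N_1 = 4 + 4^2 = 20
So |H| = 20.
For each predicate symbol, the number of ground atoms is |H| raised to its arity; summing:
  P: 20^3 = 8000
Total ground atoms: 8000.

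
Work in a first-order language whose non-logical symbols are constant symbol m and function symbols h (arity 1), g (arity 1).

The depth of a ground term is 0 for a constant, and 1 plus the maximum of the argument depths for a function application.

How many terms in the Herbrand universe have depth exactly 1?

2

Count level by level. With function symbols h/1, g/1, the terms of depth ≤ k are the 1 constant together with each function applied to depth-≤(k−1) tuples, so N_k = 1 + N_{k-1} + N_{k-1}.
N_0 = 1
N_1 = 1 + 1 + 1 = 3
Terms of depth exactly 1: N_1 − N_0 = 3 − 1 = 2.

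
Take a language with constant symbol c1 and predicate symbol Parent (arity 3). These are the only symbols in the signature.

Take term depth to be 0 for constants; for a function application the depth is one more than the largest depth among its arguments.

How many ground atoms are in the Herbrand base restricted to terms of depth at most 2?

First count ground terms of depth ≤ 2.
With no function symbols every ground term is a constant, so there is exactly 1 ground term at every depth bound.
N_0 = 1
N_1 = 1
N_2 = 1
Explicitly: c1.
So |H| = 1.
Ground atoms are formed by filling each argument slot of a predicate with a term from H, so an r-ary predicate gives |H|^r atoms:
  Parent: 1^3 = 1
Total ground atoms: 1.

1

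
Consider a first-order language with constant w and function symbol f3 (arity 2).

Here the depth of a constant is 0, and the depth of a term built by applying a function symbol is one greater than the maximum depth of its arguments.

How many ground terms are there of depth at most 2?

If N_k denotes the number of depth-≤k ground terms, the 1 constant gives N_0 = 1, and each function symbol of arity r contributes N_{k-1}^r new terms at level k: N_k = 1 + N_{k-1}^2.
N_0 = 1
N_1 = 1 + 1^2 = 2
N_2 = 1 + 2^2 = 5
Explicitly: w, f3(w, w), f3(w, f3(w, w)), f3(f3(w, w), w), f3(f3(w, w), f3(w, w)).

5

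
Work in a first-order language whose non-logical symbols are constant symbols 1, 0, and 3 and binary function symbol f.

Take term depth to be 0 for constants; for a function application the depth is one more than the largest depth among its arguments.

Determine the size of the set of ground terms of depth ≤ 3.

21612

Let N_k count ground terms of depth at most k. Each non-constant term of depth ≤ k is some function symbol applied to depth-≤(k−1) arguments, giving N_k = 3 + N_{k-1}^2.
N_0 = 3
N_1 = 3 + 3^2 = 12
N_2 = 3 + 12^2 = 147
N_3 = 3 + 147^2 = 21612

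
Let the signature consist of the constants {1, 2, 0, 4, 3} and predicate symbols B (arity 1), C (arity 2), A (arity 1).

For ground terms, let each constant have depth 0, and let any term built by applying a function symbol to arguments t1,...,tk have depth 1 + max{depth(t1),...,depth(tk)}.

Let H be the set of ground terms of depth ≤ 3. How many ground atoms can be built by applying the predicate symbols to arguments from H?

First count ground terms of depth ≤ 3.
With no function symbols every ground term is a constant, so there are exactly 5 ground terms at every depth bound.
N_0 = 5
N_1 = 5
N_2 = 5
N_3 = 5
Explicitly: 1, 2, 0, 4, 3.
So |H| = 5.
A ground atom is a predicate applied to a tuple of terms from H, so the count is the sum over predicates of |H|^arity:
  B: 5;  C: 5^2 = 25;  A: 5
Total ground atoms: 5 + 25 + 5 = 35.

35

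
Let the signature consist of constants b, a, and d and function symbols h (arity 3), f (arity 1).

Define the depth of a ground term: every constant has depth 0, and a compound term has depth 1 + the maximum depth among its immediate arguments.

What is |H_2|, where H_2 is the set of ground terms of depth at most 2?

Count level by level. With function symbols h/3, f/1, the terms of depth ≤ k are the 3 constants together with each function applied to depth-≤(k−1) tuples, so N_k = 3 + N_{k-1}^3 + N_{k-1}.
N_0 = 3
N_1 = 3 + 3^3 + 3 = 33
N_2 = 3 + 33^3 + 33 = 35973

35973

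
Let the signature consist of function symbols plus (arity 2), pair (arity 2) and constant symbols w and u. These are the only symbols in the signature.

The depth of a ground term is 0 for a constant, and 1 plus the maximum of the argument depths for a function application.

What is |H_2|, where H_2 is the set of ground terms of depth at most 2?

Let N_k count ground terms of depth at most k. Each non-constant term of depth ≤ k is some function symbol applied to depth-≤(k−1) arguments, giving N_k = 2 + N_{k-1}^2 + N_{k-1}^2.
N_0 = 2
N_1 = 2 + 2^2 + 2^2 = 10
N_2 = 2 + 10^2 + 10^2 = 202

202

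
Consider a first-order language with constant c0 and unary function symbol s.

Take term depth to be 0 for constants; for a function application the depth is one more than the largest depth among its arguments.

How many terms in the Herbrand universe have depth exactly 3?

Write N_k for the number of ground terms of depth ≤ k. A term of depth ≤ k is either a constant or a function symbol applied to arguments of depth ≤ k−1, so N_k = 1 + N_{k-1}.
N_0 = 1
N_1 = 1 + 1 = 2
N_2 = 1 + 2 = 3
N_3 = 1 + 3 = 4
Terms of depth exactly 3: N_3 − N_2 = 4 − 3 = 1.

1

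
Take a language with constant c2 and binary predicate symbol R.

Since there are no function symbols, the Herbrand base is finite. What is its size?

With no function symbols, the Herbrand universe is just the 1 constant.
Ground atoms per predicate: R: 1^2 = 1.
Herbrand base size = 1 = 1.

1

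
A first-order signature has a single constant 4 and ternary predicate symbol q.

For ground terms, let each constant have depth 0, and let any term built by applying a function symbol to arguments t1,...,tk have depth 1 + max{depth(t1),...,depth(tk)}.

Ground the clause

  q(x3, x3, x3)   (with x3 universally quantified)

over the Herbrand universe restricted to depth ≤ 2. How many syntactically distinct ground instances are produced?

Ground terms of depth ≤ 2:
  With no function symbols every ground term is a constant, so there is exactly 1 ground term at every depth bound.
  N_0 = 1
  N_1 = 1
  N_2 = 1
  Explicitly: 4.
So there is exactly 1 ground term available for substitution.
The variable x3 ranges independently over the available ground terms, and distinct assignments produce distinct instances.
Number of ground instances = 1.

1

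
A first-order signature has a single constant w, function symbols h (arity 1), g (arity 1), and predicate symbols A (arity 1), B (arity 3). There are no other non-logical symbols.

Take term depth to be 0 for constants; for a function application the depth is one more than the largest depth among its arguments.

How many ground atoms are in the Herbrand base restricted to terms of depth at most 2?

First count ground terms of depth ≤ 2.
Let N_k = |{terms of depth ≤ k}|. Then N_0 = 1 and N_k = 1 + N_{k-1} + N_{k-1} for k ≥ 1 (one summand per function symbol, arity giving the exponent).
N_0 = 1
N_1 = 1 + 1 + 1 = 3
N_2 = 1 + 3 + 3 = 7
Explicitly: w, h(w), h(h(w)), h(g(w)), g(w), g(h(w)), g(g(w)).
So |H| = 7.
Each predicate of arity r yields |H|^r ground atoms (one per choice of an r-tuple from H):
  A: 7;  B: 7^3 = 343
Total ground atoms: 7 + 343 = 350.

350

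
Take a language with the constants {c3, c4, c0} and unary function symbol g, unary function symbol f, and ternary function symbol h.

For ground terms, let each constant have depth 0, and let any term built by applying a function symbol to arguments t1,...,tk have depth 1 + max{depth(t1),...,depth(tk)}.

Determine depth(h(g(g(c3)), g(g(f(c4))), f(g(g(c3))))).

4

depth(g(c3)) = 1 + depth(c3) = 1 + 0 = 1
depth(g(g(c3))) = 1 + depth(g(c3)) = 1 + 1 = 2
depth(f(c4)) = 1 + depth(c4) = 1 + 0 = 1
depth(g(f(c4))) = 1 + depth(f(c4)) = 1 + 1 = 2
depth(g(g(f(c4)))) = 1 + depth(g(f(c4))) = 1 + 2 = 3
depth(f(g(g(c3)))) = 1 + depth(g(g(c3))) = 1 + 2 = 3
depth(h(g(g(c3)), g(g(f(c4))), f(g(g(c3))))) = 1 + max(2, 3, 3) = 4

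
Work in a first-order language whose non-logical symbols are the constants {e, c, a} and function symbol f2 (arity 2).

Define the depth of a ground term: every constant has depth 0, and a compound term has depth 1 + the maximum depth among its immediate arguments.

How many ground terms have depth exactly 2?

Let N_k = |{terms of depth ≤ k}|. Then N_0 = 3 and N_k = 3 + N_{k-1}^2 for k ≥ 1 (one summand per function symbol, arity giving the exponent).
N_0 = 3
N_1 = 3 + 3^2 = 12
N_2 = 3 + 12^2 = 147
Terms of depth exactly 2: N_2 − N_1 = 147 − 12 = 135.

135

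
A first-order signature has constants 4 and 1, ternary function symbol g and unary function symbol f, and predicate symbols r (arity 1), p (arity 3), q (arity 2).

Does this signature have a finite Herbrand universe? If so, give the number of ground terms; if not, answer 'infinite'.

infinite

The signature has at least one function symbol (g, arity 3) and at least one constant (4).
Iterating g gives infinitely many distinct ground terms: 4, g(4, 4, 4), g(g(4, 4, 4), g(4, 4, 4), g(4, 4, 4)), ...
So the Herbrand universe is infinite.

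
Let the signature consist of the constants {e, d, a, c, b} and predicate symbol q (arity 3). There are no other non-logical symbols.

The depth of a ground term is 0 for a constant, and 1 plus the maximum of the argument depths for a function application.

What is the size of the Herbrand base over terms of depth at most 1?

125

First count ground terms of depth ≤ 1.
With no function symbols every ground term is a constant, so there are exactly 5 ground terms at every depth bound.
N_0 = 5
N_1 = 5
Explicitly: e, d, a, c, b.
So |H| = 5.
For each predicate symbol, the number of ground atoms is |H| raised to its arity; summing:
  q: 5^3 = 125
Total ground atoms: 125.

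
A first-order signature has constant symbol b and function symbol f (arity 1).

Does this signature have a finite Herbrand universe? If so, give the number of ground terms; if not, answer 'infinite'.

infinite

The signature has at least one function symbol (f, arity 1) and at least one constant (b).
Iterating f gives infinitely many distinct ground terms: b, f(b), f(f(b)), ...
So the Herbrand universe is infinite.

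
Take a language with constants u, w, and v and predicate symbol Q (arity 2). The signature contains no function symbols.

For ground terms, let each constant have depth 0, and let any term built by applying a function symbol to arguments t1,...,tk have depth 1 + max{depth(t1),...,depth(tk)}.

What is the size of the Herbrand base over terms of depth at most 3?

First count ground terms of depth ≤ 3.
With no function symbols every ground term is a constant, so there are exactly 3 ground terms at every depth bound.
N_0 = 3
N_1 = 3
N_2 = 3
N_3 = 3
So |H| = 3.
Ground atoms are formed by filling each argument slot of a predicate with a term from H, so an r-ary predicate gives |H|^r atoms:
  Q: 3^2 = 9
Total ground atoms: 9.

9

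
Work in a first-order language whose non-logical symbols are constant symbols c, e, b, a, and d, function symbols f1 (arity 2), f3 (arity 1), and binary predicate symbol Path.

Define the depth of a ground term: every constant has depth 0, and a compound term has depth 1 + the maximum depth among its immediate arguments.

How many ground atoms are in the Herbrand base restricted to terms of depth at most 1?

First count ground terms of depth ≤ 1.
Let N_k = |{terms of depth ≤ k}|. Then N_0 = 5 and N_k = 5 + N_{k-1}^2 + N_{k-1} for k ≥ 1 (one summand per function symbol, arity giving the exponent).
N_0 = 5
N_1 = 5 + 5^2 + 5 = 35
So |H| = 35.
Each predicate of arity r yields |H|^r ground atoms (one per choice of an r-tuple from H):
  Path: 35^2 = 1225
Total ground atoms: 1225.

1225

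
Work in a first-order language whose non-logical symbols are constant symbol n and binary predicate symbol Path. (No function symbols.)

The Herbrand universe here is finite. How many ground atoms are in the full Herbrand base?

1

With no function symbols, the Herbrand universe is just the 1 constant.
Ground atoms per predicate: Path: 1^2 = 1.
Herbrand base size = 1 = 1.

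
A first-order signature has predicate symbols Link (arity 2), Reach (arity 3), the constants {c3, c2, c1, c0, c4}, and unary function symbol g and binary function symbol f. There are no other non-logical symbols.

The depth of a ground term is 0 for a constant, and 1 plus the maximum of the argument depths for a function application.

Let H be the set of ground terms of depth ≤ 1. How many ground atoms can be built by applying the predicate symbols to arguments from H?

First count ground terms of depth ≤ 1.
Let N_k = |{terms of depth ≤ k}|. Then N_0 = 5 and N_k = 5 + N_{k-1} + N_{k-1}^2 for k ≥ 1 (one summand per function symbol, arity giving the exponent).
N_0 = 5
N_1 = 5 + 5 + 5^2 = 35
So |H| = 35.
A ground atom is a predicate applied to a tuple of terms from H, so the count is the sum over predicates of |H|^arity:
  Link: 35^2 = 1225;  Reach: 35^3 = 42875
Total ground atoms: 1225 + 42875 = 44100.

44100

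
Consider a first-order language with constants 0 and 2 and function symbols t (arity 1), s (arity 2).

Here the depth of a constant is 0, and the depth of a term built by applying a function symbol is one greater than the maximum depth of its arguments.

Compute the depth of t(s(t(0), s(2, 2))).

depth(t(0)) = 1 + depth(0) = 1 + 0 = 1
depth(s(2, 2)) = 1 + max(0, 0) = 1
depth(s(t(0), s(2, 2))) = 1 + max(1, 1) = 2
depth(t(s(t(0), s(2, 2)))) = 1 + depth(s(t(0), s(2, 2))) = 1 + 2 = 3

3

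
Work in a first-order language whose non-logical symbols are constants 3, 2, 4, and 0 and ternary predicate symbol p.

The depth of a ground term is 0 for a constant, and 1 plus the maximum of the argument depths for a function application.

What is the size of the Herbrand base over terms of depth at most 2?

64

First count ground terms of depth ≤ 2.
With no function symbols every ground term is a constant, so there are exactly 4 ground terms at every depth bound.
N_0 = 4
N_1 = 4
N_2 = 4
So |H| = 4.
A ground atom is a predicate applied to a tuple of terms from H, so the count is the sum over predicates of |H|^arity:
  p: 4^3 = 64
Total ground atoms: 64.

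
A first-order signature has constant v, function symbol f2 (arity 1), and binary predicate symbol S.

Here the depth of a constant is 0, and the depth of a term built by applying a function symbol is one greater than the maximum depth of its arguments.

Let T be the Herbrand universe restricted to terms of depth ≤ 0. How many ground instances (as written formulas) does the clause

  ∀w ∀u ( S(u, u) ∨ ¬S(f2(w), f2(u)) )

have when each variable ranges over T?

Ground terms of depth ≤ 0:
  Write N_k for the number of ground terms of depth ≤ k. A term of depth ≤ k is either a constant or a function symbol applied to arguments of depth ≤ k−1, so N_k = 1 + N_{k-1}.
  N_0 = 1
  Explicitly: v.
So there is exactly 1 ground term available for substitution.
Each of w, u ranges independently over the available ground terms, and distinct assignments produce distinct instances.
Number of ground instances = 1^2 = 1.

1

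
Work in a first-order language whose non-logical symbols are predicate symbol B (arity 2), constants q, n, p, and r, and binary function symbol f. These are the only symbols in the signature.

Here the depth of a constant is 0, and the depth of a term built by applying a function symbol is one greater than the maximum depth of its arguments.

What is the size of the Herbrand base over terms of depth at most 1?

400

First count ground terms of depth ≤ 1.
If N_k denotes the number of depth-≤k ground terms, the 4 constants give N_0 = 4, and each function symbol of arity r contributes N_{k-1}^r new terms at level k: N_k = 4 + N_{k-1}^2.
N_0 = 4
N_1 = 4 + 4^2 = 20
So |H| = 20.
Each predicate of arity r yields |H|^r ground atoms (one per choice of an r-tuple from H):
  B: 20^2 = 400
Total ground atoms: 400.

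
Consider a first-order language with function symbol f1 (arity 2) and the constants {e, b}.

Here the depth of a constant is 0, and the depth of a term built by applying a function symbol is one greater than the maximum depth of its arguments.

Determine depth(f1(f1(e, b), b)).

depth(f1(e, b)) = 1 + max(0, 0) = 1
depth(f1(f1(e, b), b)) = 1 + max(1, 0) = 2

2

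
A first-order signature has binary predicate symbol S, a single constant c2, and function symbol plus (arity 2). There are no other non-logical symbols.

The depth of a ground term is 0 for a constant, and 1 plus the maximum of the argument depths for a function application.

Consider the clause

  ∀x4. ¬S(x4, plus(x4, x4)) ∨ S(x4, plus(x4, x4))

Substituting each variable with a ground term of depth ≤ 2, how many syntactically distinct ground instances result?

Ground terms of depth ≤ 2:
  Let N_k = |{terms of depth ≤ k}|. Then N_0 = 1 and N_k = 1 + N_{k-1}^2 for k ≥ 1 (one summand per function symbol, arity giving the exponent).
  N_0 = 1
  N_1 = 1 + 1^2 = 2
  N_2 = 1 + 2^2 = 5
  Explicitly: c2, plus(c2, c2), plus(c2, plus(c2, c2)), plus(plus(c2, c2), c2), plus(plus(c2, c2), plus(c2, c2)).
So there are 5 ground terms available for substitution.
The body mentions the single quantified variable x4; since ground terms form a free algebra, no two substitutions collapse to the same formula.
Number of ground instances = 5.

5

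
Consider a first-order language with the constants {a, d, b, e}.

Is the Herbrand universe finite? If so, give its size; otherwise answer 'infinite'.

There are no function symbols, so every ground term is one of the 4 constants.
The Herbrand universe is {a, d, b, e}, which is finite with 4 elements.

4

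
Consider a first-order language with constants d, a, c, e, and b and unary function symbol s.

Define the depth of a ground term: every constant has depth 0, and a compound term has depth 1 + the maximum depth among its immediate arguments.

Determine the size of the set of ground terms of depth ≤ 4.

Count level by level. With function symbols s/1, the terms of depth ≤ k are the 5 constants together with each function applied to depth-≤(k−1) tuples, so N_k = 5 + N_{k-1}.
N_0 = 5
N_1 = 5 + 5 = 10
N_2 = 5 + 10 = 15
N_3 = 5 + 15 = 20
N_4 = 5 + 20 = 25

25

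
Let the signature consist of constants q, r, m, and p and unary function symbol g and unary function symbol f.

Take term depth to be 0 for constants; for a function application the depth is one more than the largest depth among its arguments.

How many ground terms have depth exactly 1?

Let N_k count ground terms of depth at most k. Each non-constant term of depth ≤ k is some function symbol applied to depth-≤(k−1) arguments, giving N_k = 4 + N_{k-1} + N_{k-1}.
N_0 = 4
N_1 = 4 + 4 + 4 = 12
Terms of depth exactly 1: N_1 − N_0 = 12 − 4 = 8.

8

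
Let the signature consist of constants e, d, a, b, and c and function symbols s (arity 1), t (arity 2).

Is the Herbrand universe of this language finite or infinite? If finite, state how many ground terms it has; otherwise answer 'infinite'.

infinite

The signature has at least one function symbol (s, arity 1) and at least one constant (e).
Iterating s gives infinitely many distinct ground terms: e, s(e), s(s(e)), ...
So the Herbrand universe is infinite.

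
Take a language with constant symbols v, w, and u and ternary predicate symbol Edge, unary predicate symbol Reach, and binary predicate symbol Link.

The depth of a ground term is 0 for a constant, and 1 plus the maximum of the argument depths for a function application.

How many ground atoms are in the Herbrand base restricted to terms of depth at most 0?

First count ground terms of depth ≤ 0.
With no function symbols every ground term is a constant, so there are exactly 3 ground terms at every depth bound.
N_0 = 3
Explicitly: v, w, u.
So |H| = 3.
Ground atoms are formed by filling each argument slot of a predicate with a term from H, so an r-ary predicate gives |H|^r atoms:
  Edge: 3^3 = 27;  Reach: 3;  Link: 3^2 = 9
Total ground atoms: 27 + 3 + 9 = 39.

39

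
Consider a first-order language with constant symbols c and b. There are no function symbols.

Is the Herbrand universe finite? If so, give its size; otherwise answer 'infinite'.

There are no function symbols, so every ground term is one of the 2 constants.
The Herbrand universe is {c, b}, which is finite with 2 elements.

2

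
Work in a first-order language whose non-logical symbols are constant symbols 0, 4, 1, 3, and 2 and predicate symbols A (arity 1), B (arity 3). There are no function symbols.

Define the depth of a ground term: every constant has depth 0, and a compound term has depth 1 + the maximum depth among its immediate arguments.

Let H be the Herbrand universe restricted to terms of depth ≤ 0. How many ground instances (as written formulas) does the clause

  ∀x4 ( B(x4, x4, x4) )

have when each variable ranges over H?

5

Ground terms of depth ≤ 0:
  With no function symbols every ground term is a constant, so there are exactly 5 ground terms at every depth bound.
  N_0 = 5
So there are 5 ground terms available for substitution.
The variable x4 ranges independently over the available ground terms, and distinct assignments produce distinct instances.
Number of ground instances = 5.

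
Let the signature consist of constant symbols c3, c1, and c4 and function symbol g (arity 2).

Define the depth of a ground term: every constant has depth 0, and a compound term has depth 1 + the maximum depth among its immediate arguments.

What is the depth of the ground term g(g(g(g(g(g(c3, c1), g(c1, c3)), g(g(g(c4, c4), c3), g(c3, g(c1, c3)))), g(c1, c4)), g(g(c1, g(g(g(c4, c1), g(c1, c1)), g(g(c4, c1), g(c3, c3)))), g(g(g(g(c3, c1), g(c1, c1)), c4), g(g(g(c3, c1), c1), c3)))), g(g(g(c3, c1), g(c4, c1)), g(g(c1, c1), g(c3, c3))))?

depth(g(c3, c1)) = 1 + max(0, 0) = 1
depth(g(c1, c3)) = 1 + max(0, 0) = 1
depth(g(g(c3, c1), g(c1, c3))) = 1 + max(1, 1) = 2
depth(g(c4, c4)) = 1 + max(0, 0) = 1
depth(g(g(c4, c4), c3)) = 1 + max(1, 0) = 2
depth(g(c3, g(c1, c3))) = 1 + max(0, 1) = 2
depth(g(g(g(c4, c4), c3), g(c3, g(c1, c3)))) = 1 + max(2, 2) = 3
depth(g(g(g(c3, c1), g(c1, c3)), g(g(g(c4, c4), c3), g(c3, g(c1, c3))))) = 1 + max(2, 3) = 4
depth(g(c1, c4)) = 1 + max(0, 0) = 1
depth(g(g(g(g(c3, c1), g(c1, c3)), g(g(g(c4, c4), c3), g(c3, g(c1, c3)))), g(c1, c4))) = 1 + max(4, 1) = 5
depth(g(c4, c1)) = 1 + max(0, 0) = 1
depth(g(c1, c1)) = 1 + max(0, 0) = 1
depth(g(g(c4, c1), g(c1, c1))) = 1 + max(1, 1) = 2
depth(g(c3, c3)) = 1 + max(0, 0) = 1
depth(g(g(c4, c1), g(c3, c3))) = 1 + max(1, 1) = 2
depth(g(g(g(c4, c1), g(c1, c1)), g(g(c4, c1), g(c3, c3)))) = 1 + max(2, 2) = 3
depth(g(c1, g(g(g(c4, c1), g(c1, c1)), g(g(c4, c1), g(c3, c3))))) = 1 + max(0, 3) = 4
depth(g(g(c3, c1), g(c1, c1))) = 1 + max(1, 1) = 2
depth(g(g(g(c3, c1), g(c1, c1)), c4)) = 1 + max(2, 0) = 3
depth(g(g(c3, c1), c1)) = 1 + max(1, 0) = 2
depth(g(g(g(c3, c1), c1), c3)) = 1 + max(2, 0) = 3
depth(g(g(g(g(c3, c1), g(c1, c1)), c4), g(g(g(c3, c1), c1), c3))) = 1 + max(3, 3) = 4
depth(g(g(c1, g(g(g(c4, c1), g(c1, c1)), g(g(c4, c1), g(c3, c3)))), g(g(g(g(c3, c1), g(c1, c1)), c4), g(g(g(c3, c1), c1), c3)))) = 1 + max(4, 4) = 5
depth(g(g(g(g(g(c3, c1), g(c1, c3)), g(g(g(c4, c4), c3), g(c3, g(c1, c3)))), g(c1, c4)), g(g(c1, g(g(g(c4, c1), g(c1, c1)), g(g(c4, c1), g(c3, c3)))), g(g(g(g(c3, c1), g(c1, c1)), c4), g(g(g(c3, c1), c1), c3))))) = 1 + max(5, 5) = 6
depth(g(g(c3, c1), g(c4, c1))) = 1 + max(1, 1) = 2
depth(g(g(c1, c1), g(c3, c3))) = 1 + max(1, 1) = 2
depth(g(g(g(c3, c1), g(c4, c1)), g(g(c1, c1), g(c3, c3)))) = 1 + max(2, 2) = 3
depth(g(g(g(g(g(g(c3, c1), g(c1, c3)), g(g(g(c4, c4), c3), g(c3, g(c1, c3)))), g(c1, c4)), g(g(c1, g(g(g(c4, c1), g(c1, c1)), g(g(c4, c1), g(c3, c3)))), g(g(g(g(c3, c1), g(c1, c1)), c4), g(g(g(c3, c1), c1), c3)))), g(g(g(c3, c1), g(c4, c1)), g(g(c1, c1), g(c3, c3))))) = 1 + max(6, 3) = 7

7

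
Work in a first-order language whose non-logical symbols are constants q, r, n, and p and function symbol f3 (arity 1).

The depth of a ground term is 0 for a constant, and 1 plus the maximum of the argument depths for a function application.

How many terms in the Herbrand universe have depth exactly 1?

4

If N_k denotes the number of depth-≤k ground terms, the 4 constants give N_0 = 4, and each function symbol of arity r contributes N_{k-1}^r new terms at level k: N_k = 4 + N_{k-1}.
N_0 = 4
N_1 = 4 + 4 = 8
Terms of depth exactly 1: N_1 − N_0 = 8 − 4 = 4.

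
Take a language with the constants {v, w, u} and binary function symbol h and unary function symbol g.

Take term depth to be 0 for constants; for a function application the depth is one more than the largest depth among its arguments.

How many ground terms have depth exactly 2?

Let N_k count ground terms of depth at most k. Each non-constant term of depth ≤ k is some function symbol applied to depth-≤(k−1) arguments, giving N_k = 3 + N_{k-1}^2 + N_{k-1}.
N_0 = 3
N_1 = 3 + 3^2 + 3 = 15
N_2 = 3 + 15^2 + 15 = 243
Terms of depth exactly 2: N_2 − N_1 = 243 − 15 = 228.

228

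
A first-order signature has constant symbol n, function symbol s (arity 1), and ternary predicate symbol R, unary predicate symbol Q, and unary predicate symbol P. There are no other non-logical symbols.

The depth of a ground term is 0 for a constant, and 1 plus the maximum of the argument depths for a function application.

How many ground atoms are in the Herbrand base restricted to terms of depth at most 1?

First count ground terms of depth ≤ 1.
Let N_k = |{terms of depth ≤ k}|. Then N_0 = 1 and N_k = 1 + N_{k-1} for k ≥ 1 (one summand per function symbol, arity giving the exponent).
N_0 = 1
N_1 = 1 + 1 = 2
So |H| = 2.
Each predicate of arity r yields |H|^r ground atoms (one per choice of an r-tuple from H):
  R: 2^3 = 8;  Q: 2;  P: 2
Total ground atoms: 8 + 2 + 2 = 12.

12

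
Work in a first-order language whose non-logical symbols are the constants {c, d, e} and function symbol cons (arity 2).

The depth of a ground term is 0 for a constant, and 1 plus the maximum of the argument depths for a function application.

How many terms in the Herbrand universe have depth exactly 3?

Let N_k count ground terms of depth at most k. Each non-constant term of depth ≤ k is some function symbol applied to depth-≤(k−1) arguments, giving N_k = 3 + N_{k-1}^2.
N_0 = 3
N_1 = 3 + 3^2 = 12
N_2 = 3 + 12^2 = 147
N_3 = 3 + 147^2 = 21612
Terms of depth exactly 3: N_3 − N_2 = 21612 − 147 = 21465.

21465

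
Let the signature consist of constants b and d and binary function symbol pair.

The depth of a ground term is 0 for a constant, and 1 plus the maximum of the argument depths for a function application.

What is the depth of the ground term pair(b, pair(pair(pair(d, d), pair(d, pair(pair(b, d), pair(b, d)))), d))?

6

depth(pair(d, d)) = 1 + max(0, 0) = 1
depth(pair(b, d)) = 1 + max(0, 0) = 1
depth(pair(pair(b, d), pair(b, d))) = 1 + max(1, 1) = 2
depth(pair(d, pair(pair(b, d), pair(b, d)))) = 1 + max(0, 2) = 3
depth(pair(pair(d, d), pair(d, pair(pair(b, d), pair(b, d))))) = 1 + max(1, 3) = 4
depth(pair(pair(pair(d, d), pair(d, pair(pair(b, d), pair(b, d)))), d)) = 1 + max(4, 0) = 5
depth(pair(b, pair(pair(pair(d, d), pair(d, pair(pair(b, d), pair(b, d)))), d))) = 1 + max(0, 5) = 6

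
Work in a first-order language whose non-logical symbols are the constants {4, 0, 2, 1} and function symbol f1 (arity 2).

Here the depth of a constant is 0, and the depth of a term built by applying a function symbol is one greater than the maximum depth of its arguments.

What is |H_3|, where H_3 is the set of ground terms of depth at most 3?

163220

If N_k denotes the number of depth-≤k ground terms, the 4 constants give N_0 = 4, and each function symbol of arity r contributes N_{k-1}^r new terms at level k: N_k = 4 + N_{k-1}^2.
N_0 = 4
N_1 = 4 + 4^2 = 20
N_2 = 4 + 20^2 = 404
N_3 = 4 + 404^2 = 163220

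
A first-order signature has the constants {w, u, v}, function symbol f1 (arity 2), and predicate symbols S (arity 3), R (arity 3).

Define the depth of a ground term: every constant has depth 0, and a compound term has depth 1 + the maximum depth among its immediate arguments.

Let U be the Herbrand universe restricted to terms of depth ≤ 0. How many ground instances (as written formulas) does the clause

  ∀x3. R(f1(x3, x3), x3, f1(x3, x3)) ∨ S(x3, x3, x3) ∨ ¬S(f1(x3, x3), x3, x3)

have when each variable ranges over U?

3

Ground terms of depth ≤ 0:
  Write N_k for the number of ground terms of depth ≤ k. A term of depth ≤ k is either a constant or a function symbol applied to arguments of depth ≤ k−1, so N_k = 3 + N_{k-1}^2.
  N_0 = 3
So there are 3 ground terms available for substitution.
The variable x3 ranges independently over the available ground terms, and distinct assignments produce distinct instances.
Number of ground instances = 3.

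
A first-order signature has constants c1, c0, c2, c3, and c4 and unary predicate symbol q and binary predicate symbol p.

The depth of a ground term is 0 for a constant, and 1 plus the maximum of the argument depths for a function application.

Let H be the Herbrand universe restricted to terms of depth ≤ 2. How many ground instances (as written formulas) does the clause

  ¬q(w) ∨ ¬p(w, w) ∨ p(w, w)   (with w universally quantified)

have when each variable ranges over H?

5

Ground terms of depth ≤ 2:
  With no function symbols every ground term is a constant, so there are exactly 5 ground terms at every depth bound.
  N_0 = 5
  N_1 = 5
  N_2 = 5
  Explicitly: c1, c0, c2, c3, c4.
So there are 5 ground terms available for substitution.
The variable w ranges independently over the available ground terms, and distinct assignments produce distinct instances.
Number of ground instances = 5.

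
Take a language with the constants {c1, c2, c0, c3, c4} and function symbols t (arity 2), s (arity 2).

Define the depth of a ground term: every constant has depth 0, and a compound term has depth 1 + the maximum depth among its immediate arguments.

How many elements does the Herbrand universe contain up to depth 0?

Let N_k count ground terms of depth at most k. Each non-constant term of depth ≤ k is some function symbol applied to depth-≤(k−1) arguments, giving N_k = 5 + N_{k-1}^2 + N_{k-1}^2.
N_0 = 5

5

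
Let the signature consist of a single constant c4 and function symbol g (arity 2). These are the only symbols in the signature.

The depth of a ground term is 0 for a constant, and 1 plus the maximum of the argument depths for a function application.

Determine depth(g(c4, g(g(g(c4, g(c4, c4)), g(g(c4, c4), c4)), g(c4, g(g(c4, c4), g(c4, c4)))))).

depth(g(c4, c4)) = 1 + max(0, 0) = 1
depth(g(c4, g(c4, c4))) = 1 + max(0, 1) = 2
depth(g(g(c4, c4), c4)) = 1 + max(1, 0) = 2
depth(g(g(c4, g(c4, c4)), g(g(c4, c4), c4))) = 1 + max(2, 2) = 3
depth(g(g(c4, c4), g(c4, c4))) = 1 + max(1, 1) = 2
depth(g(c4, g(g(c4, c4), g(c4, c4)))) = 1 + max(0, 2) = 3
depth(g(g(g(c4, g(c4, c4)), g(g(c4, c4), c4)), g(c4, g(g(c4, c4), g(c4, c4))))) = 1 + max(3, 3) = 4
depth(g(c4, g(g(g(c4, g(c4, c4)), g(g(c4, c4), c4)), g(c4, g(g(c4, c4), g(c4, c4)))))) = 1 + max(0, 4) = 5

5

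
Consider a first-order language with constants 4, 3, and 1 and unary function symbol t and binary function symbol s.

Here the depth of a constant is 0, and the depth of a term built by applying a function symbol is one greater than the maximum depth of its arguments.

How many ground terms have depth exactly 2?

Write N_k for the number of ground terms of depth ≤ k. A term of depth ≤ k is either a constant or a function symbol applied to arguments of depth ≤ k−1, so N_k = 3 + N_{k-1} + N_{k-1}^2.
N_0 = 3
N_1 = 3 + 3 + 3^2 = 15
N_2 = 3 + 15 + 15^2 = 243
Terms of depth exactly 2: N_2 − N_1 = 243 − 15 = 228.

228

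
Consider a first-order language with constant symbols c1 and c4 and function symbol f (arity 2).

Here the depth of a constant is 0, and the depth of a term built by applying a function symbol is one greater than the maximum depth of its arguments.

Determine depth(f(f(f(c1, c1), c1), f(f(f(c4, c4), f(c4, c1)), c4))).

4

depth(f(c1, c1)) = 1 + max(0, 0) = 1
depth(f(f(c1, c1), c1)) = 1 + max(1, 0) = 2
depth(f(c4, c4)) = 1 + max(0, 0) = 1
depth(f(c4, c1)) = 1 + max(0, 0) = 1
depth(f(f(c4, c4), f(c4, c1))) = 1 + max(1, 1) = 2
depth(f(f(f(c4, c4), f(c4, c1)), c4)) = 1 + max(2, 0) = 3
depth(f(f(f(c1, c1), c1), f(f(f(c4, c4), f(c4, c1)), c4))) = 1 + max(2, 3) = 4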